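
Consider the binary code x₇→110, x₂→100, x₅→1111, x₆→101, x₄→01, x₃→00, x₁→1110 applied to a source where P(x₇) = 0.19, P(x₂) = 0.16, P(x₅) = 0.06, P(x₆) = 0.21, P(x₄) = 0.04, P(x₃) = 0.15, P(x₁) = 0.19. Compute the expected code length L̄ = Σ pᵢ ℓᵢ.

L̄ = Σ pᵢ·ℓᵢ = 0.19·3 + 0.16·3 + 0.06·4 + 0.21·3 + 0.04·2 + 0.15·2 + 0.19·4 = 3.06 bits/symbol.

3.06 bits/symbol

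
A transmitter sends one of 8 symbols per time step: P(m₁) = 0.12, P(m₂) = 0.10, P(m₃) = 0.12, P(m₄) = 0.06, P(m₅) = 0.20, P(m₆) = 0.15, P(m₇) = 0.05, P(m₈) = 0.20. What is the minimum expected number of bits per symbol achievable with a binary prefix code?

2.91 bits/symbol

Repeatedly combine the two least-probable nodes; the expected code length is the sum of the merged weights.
merge 1/20 + 3/50 → 11/100
merge 1/10 + 11/100 → 21/100
merge 3/25 + 3/25 → 6/25
merge 3/20 + 1/5 → 7/20
merge 1/5 + 21/100 → 41/100
merge 6/25 + 7/20 → 59/100
merge 41/100 + 59/100 → 1
L = 11/100 + 21/100 + 6/25 + 7/20 + 41/100 + 59/100 + 1 = 291/100 = 2.91 bits/symbol.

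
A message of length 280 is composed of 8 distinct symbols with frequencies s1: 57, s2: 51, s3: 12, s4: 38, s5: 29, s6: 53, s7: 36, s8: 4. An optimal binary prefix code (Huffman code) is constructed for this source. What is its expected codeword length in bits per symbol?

2.825 bits/symbol

Probabilities are the counts divided by 280.
Repeatedly combine the two least-probable nodes; the expected code length is the sum of the merged weights.
merge 1/70 + 3/70 → 2/35
merge 2/35 + 29/280 → 9/56
merge 9/70 + 19/140 → 37/140
merge 9/56 + 51/280 → 12/35
merge 53/280 + 57/280 → 11/28
merge 37/140 + 12/35 → 17/28
merge 11/28 + 17/28 → 1
L = 2/35 + 9/56 + 37/140 + 12/35 + 11/28 + 17/28 + 1 = 113/40 = 2.825 bits/symbol.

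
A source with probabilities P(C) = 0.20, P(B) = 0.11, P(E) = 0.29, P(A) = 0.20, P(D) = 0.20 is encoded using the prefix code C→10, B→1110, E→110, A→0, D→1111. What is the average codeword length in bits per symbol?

L̄ = Σ pᵢ·ℓᵢ = 0.20·2 + 0.11·4 + 0.29·3 + 0.20·1 + 0.20·4 = 2.71 bits/symbol.

2.71 bits/symbol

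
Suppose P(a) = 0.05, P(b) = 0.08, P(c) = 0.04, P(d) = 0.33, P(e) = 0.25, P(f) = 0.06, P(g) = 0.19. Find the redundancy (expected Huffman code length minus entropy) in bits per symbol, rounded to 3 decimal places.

Entropy H = −Σ p log₂ p ≈ 2.4199 bits.
Huffman merges: 1/25+1/20→9/100; 3/50+2/25→7/50; 9/100+7/50→23/100; 19/100+23/100→21/50; 1/4+33/100→29/50; 21/50+29/50→1. L = 123/50 ≈ 2.4600.
L − H = 2.4600 − 2.4199 = 0.040 bits.

0.040 bits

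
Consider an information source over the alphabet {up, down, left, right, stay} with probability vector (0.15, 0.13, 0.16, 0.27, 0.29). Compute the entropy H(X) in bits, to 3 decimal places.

H = −Σ pᵢ log₂ pᵢ.
−0.15·log₂(0.15) = 0.4105
−0.13·log₂(0.13) = 0.3826
−0.16·log₂(0.16) = 0.4230
−0.27·log₂(0.27) = 0.5100
−0.29·log₂(0.29) = 0.5179
Sum ≈ 2.2441 → 2.244 bits.

2.244 bits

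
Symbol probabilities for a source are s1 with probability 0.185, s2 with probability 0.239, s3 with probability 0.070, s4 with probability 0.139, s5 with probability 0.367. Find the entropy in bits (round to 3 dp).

2.139 bits

H = −Σ pᵢ log₂ pᵢ.
−0.185·log₂(0.185) = 0.4504
−0.239·log₂(0.239) = 0.4935
−0.070·log₂(0.070) = 0.2686
−0.139·log₂(0.139) = 0.3957
−0.367·log₂(0.367) = 0.5307
Sum ≈ 2.1389 → 2.139 bits.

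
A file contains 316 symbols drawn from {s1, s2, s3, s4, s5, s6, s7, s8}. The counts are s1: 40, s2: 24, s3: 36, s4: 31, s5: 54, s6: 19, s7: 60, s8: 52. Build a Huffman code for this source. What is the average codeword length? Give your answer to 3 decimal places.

Probabilities are the counts divided by 316.
Repeatedly combine the two least-probable nodes; the expected code length is the sum of the merged weights.
merge 19/316 + 6/79 → 43/316
merge 31/316 + 9/79 → 67/316
merge 10/79 + 43/316 → 83/316
merge 13/79 + 27/158 → 53/158
merge 15/79 + 67/316 → 127/316
merge 83/316 + 53/158 → 189/316
merge 127/316 + 189/316 → 1
L = 43/316 + 67/316 + 83/316 + 53/158 + 127/316 + 189/316 + 1 = 931/316 ≈ 2.946 bits/symbol.

2.946 bits/symbol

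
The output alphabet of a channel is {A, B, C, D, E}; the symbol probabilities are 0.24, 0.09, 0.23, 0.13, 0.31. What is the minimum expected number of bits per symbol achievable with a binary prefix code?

2.22 bits/symbol

Repeatedly combine the two least-probable nodes; the expected code length is the sum of the merged weights.
merge 9/100 + 13/100 → 11/50
merge 11/50 + 23/100 → 9/20
merge 6/25 + 31/100 → 11/20
merge 9/20 + 11/20 → 1
L = 11/50 + 9/20 + 11/20 + 1 = 111/50 = 2.22 bits/symbol.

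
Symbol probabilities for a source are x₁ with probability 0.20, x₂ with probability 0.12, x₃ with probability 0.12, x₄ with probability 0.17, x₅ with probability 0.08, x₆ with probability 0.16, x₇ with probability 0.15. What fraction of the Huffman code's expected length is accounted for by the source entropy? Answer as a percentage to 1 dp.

Entropy H = −Σ p log₂ p ≈ 2.7582 bits.
Huffman merges: 2/25+3/25→1/5; 3/25+3/20→27/100; 4/25+17/100→33/100; 1/5+1/5→2/5; 27/100+33/100→3/5; 2/5+3/5→1. L = 14/5 ≈ 2.8000.
Efficiency = H/L = 2.7582/2.8000 = 98.5%.

98.5%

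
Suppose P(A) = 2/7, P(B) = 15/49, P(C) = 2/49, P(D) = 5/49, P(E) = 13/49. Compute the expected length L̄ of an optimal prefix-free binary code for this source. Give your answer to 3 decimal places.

2.143 bits/symbol

Repeatedly combine the two least-probable nodes; the expected code length is the sum of the merged weights.
merge 2/49 + 5/49 → 1/7
merge 1/7 + 13/49 → 20/49
merge 2/7 + 15/49 → 29/49
merge 20/49 + 29/49 → 1
L = 1/7 + 20/49 + 29/49 + 1 = 15/7 ≈ 2.143 bits/symbol.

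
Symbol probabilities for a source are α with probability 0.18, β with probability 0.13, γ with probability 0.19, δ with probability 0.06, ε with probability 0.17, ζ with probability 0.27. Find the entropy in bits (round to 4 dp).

2.4713 bits

H = −Σ pᵢ log₂ pᵢ.
−0.18·log₂(0.18) = 0.4453
−0.13·log₂(0.13) = 0.3826
−0.19·log₂(0.19) = 0.4552
−0.06·log₂(0.06) = 0.2435
−0.17·log₂(0.17) = 0.4346
−0.27·log₂(0.27) = 0.5100
Sum ≈ 2.4713 → 2.4713 bits.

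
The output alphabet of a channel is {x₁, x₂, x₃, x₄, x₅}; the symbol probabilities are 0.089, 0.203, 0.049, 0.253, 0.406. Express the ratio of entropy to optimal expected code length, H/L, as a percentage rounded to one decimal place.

97.5%

Entropy H = −Σ p log₂ p ≈ 2.0204 bits.
Huffman merges: 49/1000+89/1000→69/500; 69/500+203/1000→341/1000; 253/1000+341/1000→297/500; 203/500+297/500→1. L = 2073/1000 ≈ 2.0730.
Efficiency = H/L = 2.0204/2.0730 = 97.5%.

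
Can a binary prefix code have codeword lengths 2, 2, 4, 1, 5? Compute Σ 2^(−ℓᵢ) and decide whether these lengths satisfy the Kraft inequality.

With common denominator 2^5 = 32: Σ 2^(−ℓᵢ) = 8/32 + 8/32 + 2/32 + 16/32 + 1/32 = 35/32 = 1.09375.
Kraft's inequality requires Σ ≤ 1; here Σ = 1.09375 > 1, so no such prefix code exists.

1.09375; no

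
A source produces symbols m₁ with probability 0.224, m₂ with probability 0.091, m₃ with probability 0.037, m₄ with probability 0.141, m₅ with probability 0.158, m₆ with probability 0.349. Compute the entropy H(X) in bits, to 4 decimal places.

H = −Σ pᵢ log₂ pᵢ.
−0.224·log₂(0.224) = 0.4835
−0.091·log₂(0.091) = 0.3147
−0.037·log₂(0.037) = 0.1760
−0.141·log₂(0.141) = 0.3985
−0.158·log₂(0.158) = 0.4206
−0.349·log₂(0.349) = 0.5300
Sum ≈ 2.3233 → 2.3233 bits.

2.3233 bits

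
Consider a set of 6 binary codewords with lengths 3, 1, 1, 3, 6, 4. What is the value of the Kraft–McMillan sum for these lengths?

With common denominator 2^6 = 64: Σ 2^(−ℓᵢ) = 8/64 + 32/64 + 32/64 + 8/64 + 1/64 + 4/64 = 85/64 = 1.328125.

1.328125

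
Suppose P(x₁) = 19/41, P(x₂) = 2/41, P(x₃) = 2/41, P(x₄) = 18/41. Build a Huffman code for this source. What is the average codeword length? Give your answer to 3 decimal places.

Repeatedly combine the two least-probable nodes; the expected code length is the sum of the merged weights.
merge 2/41 + 2/41 → 4/41
merge 4/41 + 18/41 → 22/41
merge 19/41 + 22/41 → 1
L = 4/41 + 22/41 + 1 = 67/41 ≈ 1.634 bits/symbol.

1.634 bits/symbol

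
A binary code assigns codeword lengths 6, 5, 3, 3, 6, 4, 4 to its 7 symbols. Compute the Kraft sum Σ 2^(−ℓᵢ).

0.4375

With common denominator 2^6 = 64: Σ 2^(−ℓᵢ) = 1/64 + 2/64 + 8/64 + 8/64 + 1/64 + 4/64 + 4/64 = 28/64 = 0.4375.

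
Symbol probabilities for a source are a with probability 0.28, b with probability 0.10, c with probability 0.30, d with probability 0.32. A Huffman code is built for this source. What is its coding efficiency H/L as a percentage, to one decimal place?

Entropy H = −Σ p log₂ p ≈ 1.8935 bits.
Huffman merges: 1/10+7/25→19/50; 3/10+8/25→31/50; 19/50+31/50→1. L = 2 ≈ 2.0000.
Efficiency = H/L = 1.8935/2.0000 = 94.7%.

94.7%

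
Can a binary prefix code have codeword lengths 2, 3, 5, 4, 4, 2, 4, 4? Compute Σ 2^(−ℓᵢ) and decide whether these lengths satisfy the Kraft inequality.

With common denominator 2^5 = 32: Σ 2^(−ℓᵢ) = 8/32 + 4/32 + 1/32 + 2/32 + 2/32 + 8/32 + 2/32 + 2/32 = 29/32 = 0.90625.
Kraft's inequality requires Σ ≤ 1; here Σ = 0.90625 ≤ 1, so such a prefix code exists.

0.90625; yes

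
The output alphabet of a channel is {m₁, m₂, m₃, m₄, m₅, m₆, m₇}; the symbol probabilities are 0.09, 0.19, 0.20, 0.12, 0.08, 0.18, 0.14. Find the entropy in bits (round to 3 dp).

2.733 bits

H = −Σ pᵢ log₂ pᵢ.
−0.09·log₂(0.09) = 0.3127
−0.19·log₂(0.19) = 0.4552
−0.20·log₂(0.20) = 0.4644
−0.12·log₂(0.12) = 0.3671
−0.08·log₂(0.08) = 0.2915
−0.18·log₂(0.18) = 0.4453
−0.14·log₂(0.14) = 0.3971
Sum ≈ 2.7333 → 2.733 bits.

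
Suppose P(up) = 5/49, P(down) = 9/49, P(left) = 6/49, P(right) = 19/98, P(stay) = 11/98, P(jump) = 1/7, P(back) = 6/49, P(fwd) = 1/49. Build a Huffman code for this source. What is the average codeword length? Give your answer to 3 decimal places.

2.929 bits/symbol

Repeatedly combine the two least-probable nodes; the expected code length is the sum of the merged weights.
merge 1/49 + 5/49 → 6/49
merge 11/98 + 6/49 → 23/98
merge 6/49 + 6/49 → 12/49
merge 1/7 + 9/49 → 16/49
merge 19/98 + 23/98 → 3/7
merge 12/49 + 16/49 → 4/7
merge 3/7 + 4/7 → 1
L = 6/49 + 23/98 + 12/49 + 16/49 + 3/7 + 4/7 + 1 = 41/14 ≈ 2.929 bits/symbol.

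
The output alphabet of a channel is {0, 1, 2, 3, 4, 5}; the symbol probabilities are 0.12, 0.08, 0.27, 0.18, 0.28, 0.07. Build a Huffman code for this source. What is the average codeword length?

Repeatedly combine the two least-probable nodes; the expected code length is the sum of the merged weights.
merge 7/100 + 2/25 → 3/20
merge 3/25 + 3/20 → 27/100
merge 9/50 + 27/100 → 9/20
merge 27/100 + 7/25 → 11/20
merge 9/20 + 11/20 → 1
L = 3/20 + 27/100 + 9/20 + 11/20 + 1 = 121/50 = 2.42 bits/symbol.

2.42 bits/symbol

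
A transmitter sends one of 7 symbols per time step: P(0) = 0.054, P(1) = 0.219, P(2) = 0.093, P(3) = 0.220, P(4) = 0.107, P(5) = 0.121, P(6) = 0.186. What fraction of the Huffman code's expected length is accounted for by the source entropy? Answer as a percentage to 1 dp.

Entropy H = −Σ p log₂ p ≈ 2.6715 bits.
Huffman merges: 27/500+93/1000→147/1000; 107/1000+121/1000→57/250; 147/1000+93/500→333/1000; 219/1000+11/50→439/1000; 57/250+333/1000→561/1000; 439/1000+561/1000→1. L = 677/250 ≈ 2.7080.
Efficiency = H/L = 2.6715/2.7080 = 98.7%.

98.7%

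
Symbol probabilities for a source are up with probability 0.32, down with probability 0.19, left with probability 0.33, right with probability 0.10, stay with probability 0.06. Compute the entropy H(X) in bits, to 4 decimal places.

2.0848 bits

H = −Σ pᵢ log₂ pᵢ.
−0.32·log₂(0.32) = 0.5260
−0.19·log₂(0.19) = 0.4552
−0.33·log₂(0.33) = 0.5278
−0.10·log₂(0.10) = 0.3322
−0.06·log₂(0.06) = 0.2435
Sum ≈ 2.0848 → 2.0848 bits.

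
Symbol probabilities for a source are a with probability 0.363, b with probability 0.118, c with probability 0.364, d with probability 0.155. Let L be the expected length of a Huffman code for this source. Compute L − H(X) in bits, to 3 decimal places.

0.067 bits

Entropy H = −Σ p log₂ p ≈ 1.8421 bits.
Huffman merges: 59/500+31/200→273/1000; 273/1000+363/1000→159/250; 91/250+159/250→1. L = 1909/1000 ≈ 1.9090.
L − H = 1.9090 − 1.8421 = 0.067 bits.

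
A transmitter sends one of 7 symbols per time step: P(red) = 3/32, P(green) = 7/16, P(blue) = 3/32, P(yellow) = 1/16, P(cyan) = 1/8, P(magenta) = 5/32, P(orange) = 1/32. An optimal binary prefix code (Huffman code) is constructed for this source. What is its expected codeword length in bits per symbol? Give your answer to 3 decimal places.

Repeatedly combine the two least-probable nodes; the expected code length is the sum of the merged weights.
merge 1/32 + 1/16 → 3/32
merge 3/32 + 3/32 → 3/16
merge 3/32 + 1/8 → 7/32
merge 5/32 + 3/16 → 11/32
merge 7/32 + 11/32 → 9/16
merge 7/16 + 9/16 → 1
L = 3/32 + 3/16 + 7/32 + 11/32 + 9/16 + 1 = 77/32 ≈ 2.406 bits/symbol.

2.406 bits/symbol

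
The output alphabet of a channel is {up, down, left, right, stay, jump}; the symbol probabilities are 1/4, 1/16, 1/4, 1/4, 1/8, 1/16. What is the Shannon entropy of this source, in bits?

2.375 bits

Each probability is a power of 1/2, so log₂(1/p) is an integer.
H = Σ p·log₂(1/p) = 1/4·2 + 1/16·4 + 1/4·2 + 1/4·2 + 1/8·3 + 1/16·4 = 2.375 bits.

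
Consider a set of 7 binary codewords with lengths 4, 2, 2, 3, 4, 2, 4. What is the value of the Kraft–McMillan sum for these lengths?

With common denominator 2^4 = 16: Σ 2^(−ℓᵢ) = 1/16 + 4/16 + 4/16 + 2/16 + 1/16 + 4/16 + 1/16 = 17/16 = 1.0625.

1.0625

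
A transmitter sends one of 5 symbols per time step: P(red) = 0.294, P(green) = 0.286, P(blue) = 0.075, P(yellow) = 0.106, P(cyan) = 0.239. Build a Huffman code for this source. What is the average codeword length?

Repeatedly combine the two least-probable nodes; the expected code length is the sum of the merged weights.
merge 3/40 + 53/500 → 181/1000
merge 181/1000 + 239/1000 → 21/50
merge 143/500 + 147/500 → 29/50
merge 21/50 + 29/50 → 1
L = 181/1000 + 21/50 + 29/50 + 1 = 2181/1000 = 2.181 bits/symbol.

2.181 bits/symbol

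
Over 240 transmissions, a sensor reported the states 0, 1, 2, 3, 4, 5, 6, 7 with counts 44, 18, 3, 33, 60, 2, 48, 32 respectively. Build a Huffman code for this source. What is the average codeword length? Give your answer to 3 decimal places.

2.667 bits/symbol

Probabilities are the counts divided by 240.
Repeatedly combine the two least-probable nodes; the expected code length is the sum of the merged weights.
merge 1/120 + 1/80 → 1/48
merge 1/48 + 3/40 → 23/240
merge 23/240 + 2/15 → 11/48
merge 11/80 + 11/60 → 77/240
merge 1/5 + 11/48 → 103/240
merge 1/4 + 77/240 → 137/240
merge 103/240 + 137/240 → 1
L = 1/48 + 23/240 + 11/48 + 77/240 + 103/240 + 137/240 + 1 = 8/3 ≈ 2.667 bits/symbol.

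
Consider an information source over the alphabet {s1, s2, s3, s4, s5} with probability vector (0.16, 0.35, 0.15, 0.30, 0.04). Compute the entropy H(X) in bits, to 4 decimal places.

2.0705 bits

H = −Σ pᵢ log₂ pᵢ.
−0.16·log₂(0.16) = 0.4230
−0.35·log₂(0.35) = 0.5301
−0.15·log₂(0.15) = 0.4105
−0.30·log₂(0.30) = 0.5211
−0.04·log₂(0.04) = 0.1858
Sum ≈ 2.0705 → 2.0705 bits.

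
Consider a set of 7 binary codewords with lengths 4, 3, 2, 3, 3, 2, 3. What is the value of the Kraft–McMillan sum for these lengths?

1.0625

With common denominator 2^4 = 16: Σ 2^(−ℓᵢ) = 1/16 + 2/16 + 4/16 + 2/16 + 2/16 + 4/16 + 2/16 = 17/16 = 1.0625.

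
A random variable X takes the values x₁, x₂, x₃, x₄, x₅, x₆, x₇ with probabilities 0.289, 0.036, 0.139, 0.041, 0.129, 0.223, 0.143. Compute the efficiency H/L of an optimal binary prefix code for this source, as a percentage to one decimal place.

Entropy H = −Σ p log₂ p ≈ 2.5400 bits.
Huffman merges: 9/250+41/1000→77/1000; 77/1000+129/1000→103/500; 139/1000+143/1000→141/500; 103/500+223/1000→429/1000; 141/500+289/1000→571/1000; 429/1000+571/1000→1. L = 513/200 ≈ 2.5650.
Efficiency = H/L = 2.5400/2.5650 = 99.0%.

99.0%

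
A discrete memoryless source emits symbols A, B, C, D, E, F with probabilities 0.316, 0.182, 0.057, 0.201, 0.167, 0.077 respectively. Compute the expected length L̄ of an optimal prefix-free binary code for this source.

Repeatedly combine the two least-probable nodes; the expected code length is the sum of the merged weights.
merge 57/1000 + 77/1000 → 67/500
merge 67/500 + 167/1000 → 301/1000
merge 91/500 + 201/1000 → 383/1000
merge 301/1000 + 79/250 → 617/1000
merge 383/1000 + 617/1000 → 1
L = 67/500 + 301/1000 + 383/1000 + 617/1000 + 1 = 487/200 = 2.435 bits/symbol.

2.435 bits/symbol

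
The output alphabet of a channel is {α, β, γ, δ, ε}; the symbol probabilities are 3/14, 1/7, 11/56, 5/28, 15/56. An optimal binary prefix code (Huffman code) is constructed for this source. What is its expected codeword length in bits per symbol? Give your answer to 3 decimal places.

2.321 bits/symbol

Repeatedly combine the two least-probable nodes; the expected code length is the sum of the merged weights.
merge 1/7 + 5/28 → 9/28
merge 11/56 + 3/14 → 23/56
merge 15/56 + 9/28 → 33/56
merge 23/56 + 33/56 → 1
L = 9/28 + 23/56 + 33/56 + 1 = 65/28 ≈ 2.321 bits/symbol.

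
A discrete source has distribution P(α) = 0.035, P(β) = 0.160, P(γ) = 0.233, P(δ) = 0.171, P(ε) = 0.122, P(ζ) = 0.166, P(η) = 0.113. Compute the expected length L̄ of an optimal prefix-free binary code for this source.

2.744 bits/symbol

Repeatedly combine the two least-probable nodes; the expected code length is the sum of the merged weights.
merge 7/200 + 113/1000 → 37/250
merge 61/500 + 37/250 → 27/100
merge 4/25 + 83/500 → 163/500
merge 171/1000 + 233/1000 → 101/250
merge 27/100 + 163/500 → 149/250
merge 101/250 + 149/250 → 1
L = 37/250 + 27/100 + 163/500 + 101/250 + 149/250 + 1 = 343/125 = 2.744 bits/symbol.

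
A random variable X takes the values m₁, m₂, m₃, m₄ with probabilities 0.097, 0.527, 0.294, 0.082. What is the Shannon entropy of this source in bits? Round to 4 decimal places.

H = −Σ pᵢ log₂ pᵢ.
−0.097·log₂(0.097) = 0.3265
−0.527·log₂(0.527) = 0.4870
−0.294·log₂(0.294) = 0.5192
−0.082·log₂(0.082) = 0.2959
Sum ≈ 1.6286 → 1.6286 bits.

1.6286 bits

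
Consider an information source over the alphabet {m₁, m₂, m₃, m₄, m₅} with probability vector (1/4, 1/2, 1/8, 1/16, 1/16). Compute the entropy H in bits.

1.875 bits

Each probability is a power of 1/2, so log₂(1/p) is an integer.
H = Σ p·log₂(1/p) = 1/4·2 + 1/2·1 + 1/8·3 + 1/16·4 + 1/16·4 = 1.875 bits.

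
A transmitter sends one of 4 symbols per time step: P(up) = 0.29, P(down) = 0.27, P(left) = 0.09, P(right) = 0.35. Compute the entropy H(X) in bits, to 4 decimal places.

H = −Σ pᵢ log₂ pᵢ.
−0.29·log₂(0.29) = 0.5179
−0.27·log₂(0.27) = 0.5100
−0.09·log₂(0.09) = 0.3127
−0.35·log₂(0.35) = 0.5301
Sum ≈ 1.8707 → 1.8707 bits.

1.8707 bits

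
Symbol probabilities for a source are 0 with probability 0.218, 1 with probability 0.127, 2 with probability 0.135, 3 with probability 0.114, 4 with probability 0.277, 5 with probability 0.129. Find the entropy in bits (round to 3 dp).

2.498 bits

H = −Σ pᵢ log₂ pᵢ.
−0.218·log₂(0.218) = 0.4791
−0.127·log₂(0.127) = 0.3781
−0.135·log₂(0.135) = 0.3900
−0.114·log₂(0.114) = 0.3571
−0.277·log₂(0.277) = 0.5130
−0.129·log₂(0.129) = 0.3811
Sum ≈ 2.4985 → 2.498 bits.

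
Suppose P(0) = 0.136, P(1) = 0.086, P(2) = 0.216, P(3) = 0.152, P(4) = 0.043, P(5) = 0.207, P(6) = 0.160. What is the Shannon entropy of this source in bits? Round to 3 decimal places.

2.675 bits

H = −Σ pᵢ log₂ pᵢ.
−0.136·log₂(0.136) = 0.3915
−0.086·log₂(0.086) = 0.3044
−0.216·log₂(0.216) = 0.4776
−0.152·log₂(0.152) = 0.4131
−0.043·log₂(0.043) = 0.1952
−0.207·log₂(0.207) = 0.4704
−0.160·log₂(0.160) = 0.4230
Sum ≈ 2.6751 → 2.675 bits.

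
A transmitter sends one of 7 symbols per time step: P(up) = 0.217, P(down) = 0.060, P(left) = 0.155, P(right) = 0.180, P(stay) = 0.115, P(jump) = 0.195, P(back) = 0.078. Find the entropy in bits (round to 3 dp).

2.690 bits

H = −Σ pᵢ log₂ pᵢ.
−0.217·log₂(0.217) = 0.4783
−0.060·log₂(0.060) = 0.2435
−0.155·log₂(0.155) = 0.4169
−0.180·log₂(0.180) = 0.4453
−0.115·log₂(0.115) = 0.3588
−0.195·log₂(0.195) = 0.4599
−0.078·log₂(0.078) = 0.2871
Sum ≈ 2.6899 → 2.690 bits.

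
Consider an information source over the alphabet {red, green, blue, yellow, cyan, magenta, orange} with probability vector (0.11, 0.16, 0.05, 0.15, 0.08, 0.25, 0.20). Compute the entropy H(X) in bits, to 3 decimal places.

H = −Σ pᵢ log₂ pᵢ.
−0.11·log₂(0.11) = 0.3503
−0.16·log₂(0.16) = 0.4230
−0.05·log₂(0.05) = 0.2161
−0.15·log₂(0.15) = 0.4105
−0.08·log₂(0.08) = 0.2915
−0.25·log₂(0.25) = 0.5000
−0.20·log₂(0.20) = 0.4644
Sum ≈ 2.6558 → 2.656 bits.

2.656 bits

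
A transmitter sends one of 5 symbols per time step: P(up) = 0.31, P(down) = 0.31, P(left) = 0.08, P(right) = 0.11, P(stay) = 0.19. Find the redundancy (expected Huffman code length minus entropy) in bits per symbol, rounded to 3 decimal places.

Entropy H = −Σ p log₂ p ≈ 2.1446 bits.
Huffman merges: 2/25+11/100→19/100; 19/100+19/100→19/50; 31/100+31/100→31/50; 19/50+31/50→1. L = 219/100 ≈ 2.1900.
L − H = 2.1900 − 2.1446 = 0.045 bits.

0.045 bits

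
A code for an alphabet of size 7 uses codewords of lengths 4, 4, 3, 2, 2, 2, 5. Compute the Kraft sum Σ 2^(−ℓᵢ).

With common denominator 2^5 = 32: Σ 2^(−ℓᵢ) = 2/32 + 2/32 + 4/32 + 8/32 + 8/32 + 8/32 + 1/32 = 33/32 = 1.03125.

1.03125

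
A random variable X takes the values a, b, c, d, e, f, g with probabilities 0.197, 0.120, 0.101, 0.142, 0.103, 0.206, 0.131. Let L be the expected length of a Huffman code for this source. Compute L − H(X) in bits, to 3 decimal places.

0.040 bits

Entropy H = −Σ p log₂ p ≈ 2.7542 bits.
Huffman merges: 101/1000+103/1000→51/250; 3/25+131/1000→251/1000; 71/500+197/1000→339/1000; 51/250+103/500→41/100; 251/1000+339/1000→59/100; 41/100+59/100→1. L = 1397/500 ≈ 2.7940.
L − H = 2.7940 − 2.7542 = 0.040 bits.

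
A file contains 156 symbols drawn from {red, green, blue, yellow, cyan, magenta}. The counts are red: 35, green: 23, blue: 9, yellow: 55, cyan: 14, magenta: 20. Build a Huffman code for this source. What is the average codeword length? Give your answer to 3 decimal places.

2.423 bits/symbol

Probabilities are the counts divided by 156.
Repeatedly combine the two least-probable nodes; the expected code length is the sum of the merged weights.
merge 3/52 + 7/78 → 23/156
merge 5/39 + 23/156 → 43/156
merge 23/156 + 35/156 → 29/78
merge 43/156 + 55/156 → 49/78
merge 29/78 + 49/78 → 1
L = 23/156 + 43/156 + 29/78 + 49/78 + 1 = 63/26 ≈ 2.423 bits/symbol.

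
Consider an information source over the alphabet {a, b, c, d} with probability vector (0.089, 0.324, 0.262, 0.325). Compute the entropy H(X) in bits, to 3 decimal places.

H = −Σ pᵢ log₂ pᵢ.
−0.089·log₂(0.089) = 0.3106
−0.324·log₂(0.324) = 0.5268
−0.262·log₂(0.262) = 0.5063
−0.325·log₂(0.325) = 0.5270
Sum ≈ 1.8707 → 1.871 bits.

1.871 bits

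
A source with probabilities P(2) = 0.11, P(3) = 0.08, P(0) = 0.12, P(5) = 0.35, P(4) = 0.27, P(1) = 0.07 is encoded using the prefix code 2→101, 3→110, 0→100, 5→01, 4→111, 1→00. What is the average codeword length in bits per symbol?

L̄ = Σ pᵢ·ℓᵢ = 0.11·3 + 0.08·3 + 0.12·3 + 0.35·2 + 0.27·3 + 0.07·2 = 2.58 bits/symbol.

2.58 bits/symbol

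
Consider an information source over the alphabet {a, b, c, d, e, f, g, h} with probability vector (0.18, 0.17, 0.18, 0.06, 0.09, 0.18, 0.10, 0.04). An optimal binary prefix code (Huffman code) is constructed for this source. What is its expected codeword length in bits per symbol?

2.92 bits/symbol

Repeatedly combine the two least-probable nodes; the expected code length is the sum of the merged weights.
merge 1/25 + 3/50 → 1/10
merge 9/100 + 1/10 → 19/100
merge 1/10 + 17/100 → 27/100
merge 9/50 + 9/50 → 9/25
merge 9/50 + 19/100 → 37/100
merge 27/100 + 9/25 → 63/100
merge 37/100 + 63/100 → 1
L = 1/10 + 19/100 + 27/100 + 9/25 + 37/100 + 63/100 + 1 = 73/25 = 2.92 bits/symbol.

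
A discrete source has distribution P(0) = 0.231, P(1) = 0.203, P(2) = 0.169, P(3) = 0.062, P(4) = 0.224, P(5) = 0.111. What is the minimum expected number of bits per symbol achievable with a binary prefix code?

Repeatedly combine the two least-probable nodes; the expected code length is the sum of the merged weights.
merge 31/500 + 111/1000 → 173/1000
merge 169/1000 + 173/1000 → 171/500
merge 203/1000 + 28/125 → 427/1000
merge 231/1000 + 171/500 → 573/1000
merge 427/1000 + 573/1000 → 1
L = 173/1000 + 171/500 + 427/1000 + 573/1000 + 1 = 503/200 = 2.515 bits/symbol.

2.515 bits/symbol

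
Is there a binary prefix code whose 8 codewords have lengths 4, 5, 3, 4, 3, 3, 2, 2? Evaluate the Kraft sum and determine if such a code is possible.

1.03125; no

With common denominator 2^5 = 32: Σ 2^(−ℓᵢ) = 2/32 + 1/32 + 4/32 + 2/32 + 4/32 + 4/32 + 8/32 + 8/32 = 33/32 = 1.03125.
Kraft's inequality requires Σ ≤ 1; here Σ = 1.03125 > 1, so no such prefix code exists.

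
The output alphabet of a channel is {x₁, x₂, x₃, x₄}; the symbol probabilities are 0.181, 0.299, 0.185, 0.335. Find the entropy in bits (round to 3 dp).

1.946 bits

H = −Σ pᵢ log₂ pᵢ.
−0.181·log₂(0.181) = 0.4463
−0.299·log₂(0.299) = 0.5208
−0.185·log₂(0.185) = 0.4504
−0.335·log₂(0.335) = 0.5286
Sum ≈ 1.9460 → 1.946 bits.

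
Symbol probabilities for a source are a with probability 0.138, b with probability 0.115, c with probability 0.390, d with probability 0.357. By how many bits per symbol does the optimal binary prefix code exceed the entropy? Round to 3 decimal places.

Entropy H = −Σ p log₂ p ≈ 1.8134 bits.
Huffman merges: 23/200+69/500→253/1000; 253/1000+357/1000→61/100; 39/100+61/100→1. L = 1863/1000 ≈ 1.8630.
L − H = 1.8630 − 1.8134 = 0.050 bits.

0.050 bits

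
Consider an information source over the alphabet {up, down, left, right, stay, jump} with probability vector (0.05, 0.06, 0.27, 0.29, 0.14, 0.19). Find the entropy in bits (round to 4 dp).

2.3399 bits

H = −Σ pᵢ log₂ pᵢ.
−0.05·log₂(0.05) = 0.2161
−0.06·log₂(0.06) = 0.2435
−0.27·log₂(0.27) = 0.5100
−0.29·log₂(0.29) = 0.5179
−0.14·log₂(0.14) = 0.3971
−0.19·log₂(0.19) = 0.4552
Sum ≈ 2.3399 → 2.3399 bits.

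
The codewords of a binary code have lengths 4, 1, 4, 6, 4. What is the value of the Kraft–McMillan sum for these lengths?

With common denominator 2^6 = 64: Σ 2^(−ℓᵢ) = 4/64 + 32/64 + 4/64 + 1/64 + 4/64 = 45/64 = 0.703125.

0.703125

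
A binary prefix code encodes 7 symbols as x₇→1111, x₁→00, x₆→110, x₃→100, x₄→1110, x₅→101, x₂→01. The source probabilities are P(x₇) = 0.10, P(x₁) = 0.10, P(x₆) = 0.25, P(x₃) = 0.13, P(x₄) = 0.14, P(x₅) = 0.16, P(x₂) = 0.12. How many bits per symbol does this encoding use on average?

3.02 bits/symbol

L̄ = Σ pᵢ·ℓᵢ = 0.10·4 + 0.10·2 + 0.25·3 + 0.13·3 + 0.14·4 + 0.16·3 + 0.12·2 = 3.02 bits/symbol.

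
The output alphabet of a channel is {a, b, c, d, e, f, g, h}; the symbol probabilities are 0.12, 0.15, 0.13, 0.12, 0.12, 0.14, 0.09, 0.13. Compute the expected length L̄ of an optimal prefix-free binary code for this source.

3 bits/symbol

Repeatedly combine the two least-probable nodes; the expected code length is the sum of the merged weights.
merge 9/100 + 3/25 → 21/100
merge 3/25 + 3/25 → 6/25
merge 13/100 + 13/100 → 13/50
merge 7/50 + 3/20 → 29/100
merge 21/100 + 6/25 → 9/20
merge 13/50 + 29/100 → 11/20
merge 9/20 + 11/20 → 1
L = 21/100 + 6/25 + 13/50 + 29/100 + 9/20 + 11/20 + 1 = 3 bits/symbol.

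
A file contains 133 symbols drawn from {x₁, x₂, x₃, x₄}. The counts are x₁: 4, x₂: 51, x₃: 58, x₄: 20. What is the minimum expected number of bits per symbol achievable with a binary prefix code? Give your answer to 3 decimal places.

1.744 bits/symbol

Probabilities are the counts divided by 133.
Repeatedly combine the two least-probable nodes; the expected code length is the sum of the merged weights.
merge 4/133 + 20/133 → 24/133
merge 24/133 + 51/133 → 75/133
merge 58/133 + 75/133 → 1
L = 24/133 + 75/133 + 1 = 232/133 ≈ 1.744 bits/symbol.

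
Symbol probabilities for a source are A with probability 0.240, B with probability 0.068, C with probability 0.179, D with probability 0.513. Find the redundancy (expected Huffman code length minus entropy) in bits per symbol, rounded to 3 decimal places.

0.038 bits

Entropy H = −Σ p log₂ p ≈ 1.6961 bits.
Huffman merges: 17/250+179/1000→247/1000; 6/25+247/1000→487/1000; 487/1000+513/1000→1. L = 867/500 ≈ 1.7340.
L − H = 1.7340 − 1.6961 = 0.038 bits.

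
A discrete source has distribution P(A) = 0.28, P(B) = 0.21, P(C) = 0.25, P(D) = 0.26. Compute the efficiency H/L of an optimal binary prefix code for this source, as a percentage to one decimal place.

99.6%

Entropy H = −Σ p log₂ p ≈ 1.9923 bits.
Huffman merges: 21/100+1/4→23/50; 13/50+7/25→27/50; 23/50+27/50→1. L = 2 ≈ 2.0000.
Efficiency = H/L = 1.9923/2.0000 = 99.6%.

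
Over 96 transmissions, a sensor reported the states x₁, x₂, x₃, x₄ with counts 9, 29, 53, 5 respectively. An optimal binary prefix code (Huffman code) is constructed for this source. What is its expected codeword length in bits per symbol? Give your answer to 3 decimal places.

Probabilities are the counts divided by 96.
Repeatedly combine the two least-probable nodes; the expected code length is the sum of the merged weights.
merge 5/96 + 3/32 → 7/48
merge 7/48 + 29/96 → 43/96
merge 43/96 + 53/96 → 1
L = 7/48 + 43/96 + 1 = 51/32 ≈ 1.594 bits/symbol.

1.594 bits/symbol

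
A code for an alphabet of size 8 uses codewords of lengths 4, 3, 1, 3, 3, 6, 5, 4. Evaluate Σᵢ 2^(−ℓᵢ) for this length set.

With common denominator 2^6 = 64: Σ 2^(−ℓᵢ) = 4/64 + 8/64 + 32/64 + 8/64 + 8/64 + 1/64 + 2/64 + 4/64 = 67/64 = 1.046875.

1.046875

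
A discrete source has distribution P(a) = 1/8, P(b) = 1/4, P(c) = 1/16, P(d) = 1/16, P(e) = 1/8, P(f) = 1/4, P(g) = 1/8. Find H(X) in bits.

Each probability is a power of 1/2, so log₂(1/p) is an integer.
H = Σ p·log₂(1/p) = 1/8·3 + 1/4·2 + 1/16·4 + 1/16·4 + 1/8·3 + 1/4·2 + 1/8·3 = 2.625 bits.

2.625 bits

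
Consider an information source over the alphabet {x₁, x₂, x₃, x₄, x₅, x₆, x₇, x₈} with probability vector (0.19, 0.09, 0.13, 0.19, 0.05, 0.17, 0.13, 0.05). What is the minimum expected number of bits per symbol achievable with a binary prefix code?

2.91 bits/symbol

Repeatedly combine the two least-probable nodes; the expected code length is the sum of the merged weights.
merge 1/20 + 1/20 → 1/10
merge 9/100 + 1/10 → 19/100
merge 13/100 + 13/100 → 13/50
merge 17/100 + 19/100 → 9/25
merge 19/100 + 19/100 → 19/50
merge 13/50 + 9/25 → 31/50
merge 19/50 + 31/50 → 1
L = 1/10 + 19/100 + 13/50 + 9/25 + 19/50 + 31/50 + 1 = 291/100 = 2.91 bits/symbol.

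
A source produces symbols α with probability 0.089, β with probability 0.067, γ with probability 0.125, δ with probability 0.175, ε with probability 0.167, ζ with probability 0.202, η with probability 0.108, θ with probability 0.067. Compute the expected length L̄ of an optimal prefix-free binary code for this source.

Repeatedly combine the two least-probable nodes; the expected code length is the sum of the merged weights.
merge 67/1000 + 67/1000 → 67/500
merge 89/1000 + 27/250 → 197/1000
merge 1/8 + 67/500 → 259/1000
merge 167/1000 + 7/40 → 171/500
merge 197/1000 + 101/500 → 399/1000
merge 259/1000 + 171/500 → 601/1000
merge 399/1000 + 601/1000 → 1
L = 67/500 + 197/1000 + 259/1000 + 171/500 + 399/1000 + 601/1000 + 1 = 733/250 = 2.932 bits/symbol.

2.932 bits/symbol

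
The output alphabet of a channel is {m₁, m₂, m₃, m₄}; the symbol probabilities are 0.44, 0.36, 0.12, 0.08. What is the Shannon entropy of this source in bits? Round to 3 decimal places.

H = −Σ pᵢ log₂ pᵢ.
−0.44·log₂(0.44) = 0.5211
−0.36·log₂(0.36) = 0.5306
−0.12·log₂(0.12) = 0.3671
−0.08·log₂(0.08) = 0.2915
Sum ≈ 1.7103 → 1.710 bits.

1.710 bits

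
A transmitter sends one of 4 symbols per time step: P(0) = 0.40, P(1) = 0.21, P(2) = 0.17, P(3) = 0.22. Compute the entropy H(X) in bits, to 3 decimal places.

H = −Σ pᵢ log₂ pᵢ.
−0.40·log₂(0.40) = 0.5288
−0.21·log₂(0.21) = 0.4728
−0.17·log₂(0.17) = 0.4346
−0.22·log₂(0.22) = 0.4806
Sum ≈ 1.9168 → 1.917 bits.

1.917 bits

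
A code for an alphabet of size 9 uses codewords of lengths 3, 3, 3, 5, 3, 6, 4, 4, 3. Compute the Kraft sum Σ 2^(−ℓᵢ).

With common denominator 2^6 = 64: Σ 2^(−ℓᵢ) = 8/64 + 8/64 + 8/64 + 2/64 + 8/64 + 1/64 + 4/64 + 4/64 + 8/64 = 51/64 = 0.796875.

0.796875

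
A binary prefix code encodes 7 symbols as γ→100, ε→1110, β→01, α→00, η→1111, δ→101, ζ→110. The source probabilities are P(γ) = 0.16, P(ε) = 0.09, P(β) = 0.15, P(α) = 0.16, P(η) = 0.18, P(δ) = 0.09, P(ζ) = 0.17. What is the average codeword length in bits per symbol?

2.96 bits/symbol

L̄ = Σ pᵢ·ℓᵢ = 0.16·3 + 0.09·4 + 0.15·2 + 0.16·2 + 0.18·4 + 0.09·3 + 0.17·3 = 2.96 bits/symbol.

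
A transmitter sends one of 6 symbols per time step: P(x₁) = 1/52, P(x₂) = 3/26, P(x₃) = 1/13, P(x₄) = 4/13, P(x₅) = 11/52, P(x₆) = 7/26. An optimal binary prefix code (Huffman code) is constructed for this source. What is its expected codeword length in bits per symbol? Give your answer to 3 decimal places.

2.308 bits/symbol

Repeatedly combine the two least-probable nodes; the expected code length is the sum of the merged weights.
merge 1/52 + 1/13 → 5/52
merge 5/52 + 3/26 → 11/52
merge 11/52 + 11/52 → 11/26
merge 7/26 + 4/13 → 15/26
merge 11/26 + 15/26 → 1
L = 5/52 + 11/52 + 11/26 + 15/26 + 1 = 30/13 ≈ 2.308 bits/symbol.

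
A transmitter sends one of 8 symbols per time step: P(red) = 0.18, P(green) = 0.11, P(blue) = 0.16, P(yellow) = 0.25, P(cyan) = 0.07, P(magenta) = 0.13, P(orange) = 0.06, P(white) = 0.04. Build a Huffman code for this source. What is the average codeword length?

Repeatedly combine the two least-probable nodes; the expected code length is the sum of the merged weights.
merge 1/25 + 3/50 → 1/10
merge 7/100 + 1/10 → 17/100
merge 11/100 + 13/100 → 6/25
merge 4/25 + 17/100 → 33/100
merge 9/50 + 6/25 → 21/50
merge 1/4 + 33/100 → 29/50
merge 21/50 + 29/50 → 1
L = 1/10 + 17/100 + 6/25 + 33/100 + 21/50 + 29/50 + 1 = 71/25 = 2.84 bits/symbol.

2.84 bits/symbol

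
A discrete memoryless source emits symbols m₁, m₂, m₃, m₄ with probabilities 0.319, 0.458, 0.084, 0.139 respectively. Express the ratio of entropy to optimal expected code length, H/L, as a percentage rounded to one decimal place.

Entropy H = −Σ p log₂ p ≈ 1.7377 bits.
Huffman merges: 21/250+139/1000→223/1000; 223/1000+319/1000→271/500; 229/500+271/500→1. L = 353/200 ≈ 1.7650.
Efficiency = H/L = 1.7377/1.7650 = 98.5%.

98.5%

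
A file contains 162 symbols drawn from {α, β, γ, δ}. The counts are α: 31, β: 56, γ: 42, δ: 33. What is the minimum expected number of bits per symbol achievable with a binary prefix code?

Probabilities are the counts divided by 162.
Repeatedly combine the two least-probable nodes; the expected code length is the sum of the merged weights.
merge 31/162 + 11/54 → 32/81
merge 7/27 + 28/81 → 49/81
merge 32/81 + 49/81 → 1
L = 32/81 + 49/81 + 1 = 2 bits/symbol.

2 bits/symbol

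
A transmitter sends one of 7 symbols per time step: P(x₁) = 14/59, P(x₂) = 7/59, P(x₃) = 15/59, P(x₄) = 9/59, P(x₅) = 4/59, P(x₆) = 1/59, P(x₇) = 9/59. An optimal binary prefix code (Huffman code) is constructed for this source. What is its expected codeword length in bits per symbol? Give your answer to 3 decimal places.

Repeatedly combine the two least-probable nodes; the expected code length is the sum of the merged weights.
merge 1/59 + 4/59 → 5/59
merge 5/59 + 7/59 → 12/59
merge 9/59 + 9/59 → 18/59
merge 12/59 + 14/59 → 26/59
merge 15/59 + 18/59 → 33/59
merge 26/59 + 33/59 → 1
L = 5/59 + 12/59 + 18/59 + 26/59 + 33/59 + 1 = 153/59 ≈ 2.593 bits/symbol.

2.593 bits/symbol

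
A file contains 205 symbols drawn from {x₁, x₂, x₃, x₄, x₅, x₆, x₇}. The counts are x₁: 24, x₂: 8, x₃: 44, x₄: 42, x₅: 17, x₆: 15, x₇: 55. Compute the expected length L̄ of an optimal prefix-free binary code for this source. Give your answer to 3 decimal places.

Probabilities are the counts divided by 205.
Repeatedly combine the two least-probable nodes; the expected code length is the sum of the merged weights.
merge 8/205 + 3/41 → 23/205
merge 17/205 + 23/205 → 8/41
merge 24/205 + 8/41 → 64/205
merge 42/205 + 44/205 → 86/205
merge 11/41 + 64/205 → 119/205
merge 86/205 + 119/205 → 1
L = 23/205 + 8/41 + 64/205 + 86/205 + 119/205 + 1 = 537/205 ≈ 2.620 bits/symbol.

2.620 bits/symbol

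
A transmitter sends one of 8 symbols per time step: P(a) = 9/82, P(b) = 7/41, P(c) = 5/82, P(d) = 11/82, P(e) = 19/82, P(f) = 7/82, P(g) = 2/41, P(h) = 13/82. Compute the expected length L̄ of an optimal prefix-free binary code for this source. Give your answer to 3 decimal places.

2.878 bits/symbol

Repeatedly combine the two least-probable nodes; the expected code length is the sum of the merged weights.
merge 2/41 + 5/82 → 9/82
merge 7/82 + 9/82 → 8/41
merge 9/82 + 11/82 → 10/41
merge 13/82 + 7/41 → 27/82
merge 8/41 + 19/82 → 35/82
merge 10/41 + 27/82 → 47/82
merge 35/82 + 47/82 → 1
L = 9/82 + 8/41 + 10/41 + 27/82 + 35/82 + 47/82 + 1 = 118/41 ≈ 2.878 bits/symbol.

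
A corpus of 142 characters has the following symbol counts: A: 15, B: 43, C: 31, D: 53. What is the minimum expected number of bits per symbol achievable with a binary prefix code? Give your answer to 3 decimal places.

1.951 bits/symbol

Probabilities are the counts divided by 142.
Repeatedly combine the two least-probable nodes; the expected code length is the sum of the merged weights.
merge 15/142 + 31/142 → 23/71
merge 43/142 + 23/71 → 89/142
merge 53/142 + 89/142 → 1
L = 23/71 + 89/142 + 1 = 277/142 ≈ 1.951 bits/symbol.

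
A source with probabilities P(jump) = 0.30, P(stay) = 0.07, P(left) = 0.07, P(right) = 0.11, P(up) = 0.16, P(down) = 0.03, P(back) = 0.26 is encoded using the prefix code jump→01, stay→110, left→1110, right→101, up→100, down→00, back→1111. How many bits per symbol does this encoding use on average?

L̄ = Σ pᵢ·ℓᵢ = 0.30·2 + 0.07·3 + 0.07·4 + 0.11·3 + 0.16·3 + 0.03·2 + 0.26·4 = 3 bits/symbol.

3 bits/symbol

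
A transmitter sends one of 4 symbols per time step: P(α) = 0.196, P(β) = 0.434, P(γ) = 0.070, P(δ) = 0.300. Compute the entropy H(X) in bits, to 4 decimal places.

1.7731 bits

H = −Σ pᵢ log₂ pᵢ.
−0.196·log₂(0.196) = 0.4608
−0.434·log₂(0.434) = 0.5226
−0.070·log₂(0.070) = 0.2686
−0.300·log₂(0.300) = 0.5211
Sum ≈ 1.7731 → 1.7731 bits.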